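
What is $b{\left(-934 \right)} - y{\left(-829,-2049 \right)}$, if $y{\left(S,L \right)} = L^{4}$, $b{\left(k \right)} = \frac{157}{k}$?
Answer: $- \frac{16463217273652291}{934} \approx -1.7627 \cdot 10^{13}$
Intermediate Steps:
$b{\left(-934 \right)} - y{\left(-829,-2049 \right)} = \frac{157}{-934} - \left(-2049\right)^{4} = 157 \left(- \frac{1}{934}\right) - 17626570956801 = - \frac{157}{934} - 17626570956801 = - \frac{16463217273652291}{934}$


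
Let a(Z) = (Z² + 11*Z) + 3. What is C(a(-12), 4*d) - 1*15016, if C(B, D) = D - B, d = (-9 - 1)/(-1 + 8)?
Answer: -105257/7 ≈ -15037.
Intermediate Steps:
a(Z) = 3 + Z² + 11*Z
d = -10/7 ≈ -1.4286
C(a(-12), 4*d) - 1*15016 = (4*(-10/7) - (3 + (-12)² + 11*(-12))) - 1*15016 = (-40/7 - (3 + 144 - 132)) - 15016 = (-40/7 - 1*15) - 15016 = (-40/7 - 15) - 15016 = -145/7 - 15016 = -105257/7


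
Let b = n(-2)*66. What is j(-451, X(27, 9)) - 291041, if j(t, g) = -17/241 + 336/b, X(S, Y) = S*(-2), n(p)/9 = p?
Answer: -6943955650/23859 ≈ -2.9104e+5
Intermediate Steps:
n(p) = 9*p
X(S, Y) = -2*S
b = -1188 (b = (9*(-2))*66 = -18*66 = -1188)
j(t, g) = -8431/23859 (j(t, g) = -17/241 + 336/(-1188) = -17*1/241 + 336*(-1/1188) = -17/241 - 28/99 = -8431/23859)
j(-451, X(27, 9)) - 291041 = -8431/23859 - 291041 = -6943955650/23859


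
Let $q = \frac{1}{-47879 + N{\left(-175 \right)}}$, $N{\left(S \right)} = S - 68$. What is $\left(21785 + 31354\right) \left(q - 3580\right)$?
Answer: $- \frac{9154614802779}{48122} \approx -1.9024 \cdot 10^{8}$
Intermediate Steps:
$N{\left(S \right)} = -68 + S$
$q = - \frac{1}{48122}$ ($q = \frac{1}{-47879 - 243} = \frac{1}{-48122} = - \frac{1}{48122} \approx -2.0781 \cdot 10^{-5}$)
$\left(21785 + 31354\right) \left(q - 3580\right) = \left(21785 + 31354\right) \left(- \frac{1}{48122} - 3580\right) = 53139 \left(- \frac{172276761}{48122}\right) = - \frac{9154614802779}{48122}$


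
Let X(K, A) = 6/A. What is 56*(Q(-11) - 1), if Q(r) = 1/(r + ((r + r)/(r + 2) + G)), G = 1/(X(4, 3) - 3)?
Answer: -2660/43 ≈ -61.860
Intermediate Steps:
G = -1 (G = 1/(6/3 - 3) = 1/(6*(⅓) - 3) = 1/(2 - 3) = 1/(-1) = -1)
Q(r) = 1/(-1 + r + 2*r/(2 + r)) (Q(r) = 1/(r + ((r + r)/(r + 2) - 1)) = 1/(r + ((2*r)/(2 + r) - 1)) = 1/(r + (2*r/(2 + r) - 1)) = 1/(r + (-1 + 2*r/(2 + r))) = 1/(-1 + r + 2*r/(2 + r)))
56*(Q(-11) - 1) = 56*((2 - 11)/(-2 + (-11)² + 3*(-11)) - 1) = 56*(-9/(-2 + 121 - 33) - 1) = 56*(-9/86 - 1) = 56*(-95/86) = -2660/43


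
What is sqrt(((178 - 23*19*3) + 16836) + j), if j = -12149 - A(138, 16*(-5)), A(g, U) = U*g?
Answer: sqrt(14594) ≈ 120.81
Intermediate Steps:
j = -1109 (j = -12149 - 16*(-5)*138 = -12149 - (-80)*138 = -12149 - 1*(-11040) = -12149 + 11040 = -1109)
sqrt(((178 - 23*19*3) + 16836) + j) = sqrt(((178 - 23*19*3) + 16836) - 1109) = sqrt(((178 - 437*3) + 16836) - 1109) = sqrt(((178 - 1311) + 16836) - 1109) = sqrt((-1133 + 16836) - 1109) = sqrt(15703 - 1109) = sqrt(14594)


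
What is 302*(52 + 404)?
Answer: 137712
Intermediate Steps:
302*(52 + 404) = 302*456 = 137712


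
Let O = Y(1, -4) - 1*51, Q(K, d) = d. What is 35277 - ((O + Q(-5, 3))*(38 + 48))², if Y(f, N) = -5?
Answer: -20740087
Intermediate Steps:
O = -56 (O = -5 - 1*51 = -5 - 51 = -56)
35277 - ((O + Q(-5, 3))*(38 + 48))² = 35277 - ((-56 + 3)*(38 + 48))² = 35277 - (-53*86)² = 35277 - 1*(-4558)² = 35277 - 1*20775364 = 35277 - 20775364 = -20740087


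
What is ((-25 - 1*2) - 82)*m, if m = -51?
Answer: 5559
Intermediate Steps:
((-25 - 1*2) - 82)*m = ((-25 - 1*2) - 82)*(-51) = ((-25 - 2) - 82)*(-51) = (-27 - 82)*(-51) = -109*(-51) = 5559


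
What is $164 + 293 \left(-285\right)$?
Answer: $-83341$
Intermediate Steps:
$164 + 293 \left(-285\right) = 164 - 83505 = -83341$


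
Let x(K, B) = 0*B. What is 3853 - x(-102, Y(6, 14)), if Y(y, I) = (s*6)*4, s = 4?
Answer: 3853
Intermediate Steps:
Y(y, I) = 96 (Y(y, I) = (4*6)*4 = 24*4 = 96)
x(K, B) = 0
3853 - x(-102, Y(6, 14)) = 3853 - 1*0 = 3853 + 0 = 3853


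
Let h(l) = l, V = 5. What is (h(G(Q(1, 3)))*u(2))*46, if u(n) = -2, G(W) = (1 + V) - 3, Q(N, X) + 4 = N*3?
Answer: -276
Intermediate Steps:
Q(N, X) = -4 + 3*N (Q(N, X) = -4 + N*3 = -4 + 3*N)
G(W) = 3 (G(W) = (1 + 5) - 3 = 6 - 3 = 3)
(h(G(Q(1, 3)))*u(2))*46 = (3*(-2))*46 = -6*46 = -276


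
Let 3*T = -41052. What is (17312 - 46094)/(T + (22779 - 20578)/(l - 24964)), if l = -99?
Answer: 3386682/1610161 ≈ 2.1033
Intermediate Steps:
T = -13684 (T = (⅓)*(-41052) = -13684)
(17312 - 46094)/(T + (22779 - 20578)/(l - 24964)) = (17312 - 46094)/(-13684 + (22779 - 20578)/(-99 - 24964)) = -28782/(-13684 + 2201/(-25063)) = -28782/(-13684 + 2201*(-1/25063)) = -28782/(-13684 - 31/353) = -28782/(-4830483/353) = -28782*(-353/4830483) = 3386682/1610161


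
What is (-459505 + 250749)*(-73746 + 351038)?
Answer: -57886368752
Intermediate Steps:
(-459505 + 250749)*(-73746 + 351038) = -208756*277292 = -57886368752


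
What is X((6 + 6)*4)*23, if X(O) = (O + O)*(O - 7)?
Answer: 90528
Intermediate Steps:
X(O) = 2*O*(-7 + O) (X(O) = (2*O)*(-7 + O) = 2*O*(-7 + O))
X((6 + 6)*4)*23 = (2*((6 + 6)*4)*(-7 + (6 + 6)*4))*23 = (2*(12*4)*(-7 + 12*4))*23 = (2*48*(-7 + 48))*23 = (2*48*41)*23 = 3936*23 = 90528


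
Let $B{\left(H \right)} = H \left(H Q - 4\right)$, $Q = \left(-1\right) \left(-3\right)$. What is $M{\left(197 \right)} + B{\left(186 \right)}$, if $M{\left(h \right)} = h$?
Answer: $103241$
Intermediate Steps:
$Q = 3$
$B{\left(H \right)} = H \left(-4 + 3 H\right)$ ($B{\left(H \right)} = H \left(H 3 - 4\right) = H \left(3 H - 4\right) = H \left(-4 + 3 H\right)$)
$M{\left(197 \right)} + B{\left(186 \right)} = 197 + 186 \left(-4 + 3 \cdot 186\right) = 197 + 186 \left(-4 + 558\right) = 197 + 186 \cdot 554 = 197 + 103044 = 103241$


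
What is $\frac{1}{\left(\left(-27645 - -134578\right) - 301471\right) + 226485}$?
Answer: $\frac{1}{31947} \approx 3.1302 \cdot 10^{-5}$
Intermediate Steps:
$\frac{1}{\left(\left(-27645 - -134578\right) - 301471\right) + 226485} = \frac{1}{\left(\left(-27645 + 134578\right) - 301471\right) + 226485} = \frac{1}{\left(106933 - 301471\right) + 226485} = \frac{1}{-194538 + 226485} = \frac{1}{31947}$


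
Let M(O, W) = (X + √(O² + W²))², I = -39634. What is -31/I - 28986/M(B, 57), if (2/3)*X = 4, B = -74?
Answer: -10062569017013/2992316308114 + 1739160*√349/75498721 ≈ -2.9325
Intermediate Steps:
X = 6 (X = (3/2)*4 = 6)
M(O, W) = (6 + √(O² + W²))²
-31/I - 28986/M(B, 57) = -31/(-39634) - 28986/(6 + √((-74)² + 57²))² = -31*(-1/39634) - 28986/(6 + √(5476 + 3249))² = 31/39634 - 28986/(6 + √8725)² = 31/39634 - 28986/(6 + 5*√349)²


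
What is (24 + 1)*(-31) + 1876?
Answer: 1101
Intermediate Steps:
(24 + 1)*(-31) + 1876 = 25*(-31) + 1876 = -775 + 1876 = 1101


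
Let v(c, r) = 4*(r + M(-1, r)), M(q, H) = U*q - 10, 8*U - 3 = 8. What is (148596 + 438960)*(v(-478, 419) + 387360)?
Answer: 228553702218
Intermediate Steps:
U = 11/8 (U = 3/8 + (1/8)*8 = 3/8 + 1 = 11/8 ≈ 1.3750)
M(q, H) = -10 + 11*q/8 (M(q, H) = 11*q/8 - 10 = -10 + 11*q/8)
v(c, r) = -91/2 + 4*r (v(c, r) = 4*(r + (-10 + (11/8)*(-1))) = 4*(r + (-10 - 11/8)) = 4*(r - 91/8) = 4*(-91/8 + r) = -91/2 + 4*r)
(148596 + 438960)*(v(-478, 419) + 387360) = (148596 + 438960)*((-91/2 + 4*419) + 387360) = 587556*((-91/2 + 1676) + 387360) = 587556*(3261/2 + 387360) = 587556*(777981/2) = 228553702218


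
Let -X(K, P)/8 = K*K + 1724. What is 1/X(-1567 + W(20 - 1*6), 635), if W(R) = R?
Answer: -1/19308264 ≈ -5.1791e-8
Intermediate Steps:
X(K, P) = -13792 - 8*K² (X(K, P) = -8*(K*K + 1724) = -8*(K² + 1724) = -8*(1724 + K²) = -13792 - 8*K²)
1/X(-1567 + W(20 - 1*6), 635) = 1/(-13792 - 8*(-1567 + (20 - 1*6))²) = 1/(-13792 - 8*(-1567 + (20 - 6))²) = 1/(-13792 - 8*(-1567 + 14)²) = 1/(-13792 - 8*(-1553)²) = 1/(-13792 - 8*2411809) = 1/(-13792 - 19294472) = 1/(-19308264) = -1/19308264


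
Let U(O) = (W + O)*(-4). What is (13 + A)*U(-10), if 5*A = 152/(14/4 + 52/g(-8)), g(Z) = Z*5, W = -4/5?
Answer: 12744/11 ≈ 1158.5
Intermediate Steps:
W = -4/5 (W = -4*1/5 = -4/5 ≈ -0.80000)
g(Z) = 5*Z
U(O) = 16/5 - 4*O (U(O) = (-4/5 + O)*(-4) = 16/5 - 4*O)
A = 152/11 (A = (152/(14/4 + 52/((5*(-8)))))/5 = (152/(14*(1/4) + 52/(-40)))/5 = (152/(7/2 + 52*(-1/40)))/5 = (152/(7/2 - 13/10))/5 = (152/(11/5))/5 = (152*(5/11))/5 = (1/5)*(760/11) = 152/11 ≈ 13.818)
(13 + A)*U(-10) = (13 + 152/11)*(16/5 - 4*(-10)) = 295*(16/5 + 40)/11 = (295/11)*(216/5) = 12744/11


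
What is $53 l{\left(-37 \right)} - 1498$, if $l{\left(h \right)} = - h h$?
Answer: $-74055$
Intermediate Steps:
$l{\left(h \right)} = - h^{2}$
$53 l{\left(-37 \right)} - 1498 = 53 \left(- \left(-37\right)^{2}\right) - 1498 = 53 \left(\left(-1\right) 1369\right) - 1498 = 53 \left(-1369\right) - 1498 = -72557 - 1498 = -74055$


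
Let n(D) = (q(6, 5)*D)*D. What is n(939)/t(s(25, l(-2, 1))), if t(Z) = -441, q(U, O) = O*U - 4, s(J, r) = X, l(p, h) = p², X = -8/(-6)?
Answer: -2547194/49 ≈ -51984.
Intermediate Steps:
X = 4/3 (X = -8*(-⅙) = 4/3 ≈ 1.3333)
s(J, r) = 4/3
q(U, O) = -4 + O*U
n(D) = 26*D² (n(D) = ((-4 + 5*6)*D)*D = ((-4 + 30)*D)*D = (26*D)*D = 26*D²)
n(939)/t(s(25, l(-2, 1))) = (26*939²)/(-441) = (26*881721)*(-1/441) = 22924746*(-1/441) = -2547194/49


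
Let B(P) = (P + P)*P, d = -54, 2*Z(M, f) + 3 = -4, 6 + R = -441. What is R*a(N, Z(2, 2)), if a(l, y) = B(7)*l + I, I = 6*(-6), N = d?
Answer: 2381616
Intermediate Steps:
R = -447 (R = -6 - 441 = -447)
Z(M, f) = -7/2 (Z(M, f) = -3/2 + (½)*(-4) = -3/2 - 2 = -7/2)
N = -54
I = -36
B(P) = 2*P² (B(P) = (2*P)*P = 2*P²)
a(l, y) = -36 + 98*l (a(l, y) = (2*7²)*l - 36 = (2*49)*l - 36 = 98*l - 36 = -36 + 98*l)
R*a(N, Z(2, 2)) = -447*(-36 + 98*(-54)) = -447*(-36 - 5292) = -447*(-5328) = 2381616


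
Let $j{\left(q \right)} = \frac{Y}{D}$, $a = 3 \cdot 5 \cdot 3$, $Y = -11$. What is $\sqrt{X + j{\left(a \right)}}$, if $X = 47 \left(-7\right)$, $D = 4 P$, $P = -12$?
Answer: $\frac{i \sqrt{47343}}{12} \approx 18.132 i$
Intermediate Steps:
$D = -48$ ($D = 4 \left(-12\right) = -48$)
$a = 45$ ($a = 15 \cdot 3 = 45$)
$j{\left(q \right)} = \frac{11}{48}$ ($j{\left(q \right)} = - \frac{11}{-48} = \left(-11\right) \left(- \frac{1}{48}\right) = \frac{11}{48}$)
$X = -329$
$\sqrt{X + j{\left(a \right)}} = \sqrt{-329 + \frac{11}{48}} = \sqrt{- \frac{15781}{48}} = \frac{i \sqrt{47343}}{12}$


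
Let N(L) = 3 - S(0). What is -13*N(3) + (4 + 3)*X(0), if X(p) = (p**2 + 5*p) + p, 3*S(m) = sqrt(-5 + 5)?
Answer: -39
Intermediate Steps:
S(m) = 0 (S(m) = sqrt(-5 + 5)/3 = sqrt(0)/3 = (1/3)*0 = 0)
N(L) = 3 (N(L) = 3 - 1*0 = 3 + 0 = 3)
X(p) = p**2 + 6*p
-13*N(3) + (4 + 3)*X(0) = -13*3 + (4 + 3)*(0*(6 + 0)) = -39 + 7*(0*6) = -39 + 7*0 = -39 + 0 = -39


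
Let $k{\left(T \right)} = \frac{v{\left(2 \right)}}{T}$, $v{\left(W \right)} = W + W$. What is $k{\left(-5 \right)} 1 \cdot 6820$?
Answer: $-5456$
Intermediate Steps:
$v{\left(W \right)} = 2 W$
$k{\left(T \right)} = \frac{4}{T}$ ($k{\left(T \right)} = \frac{2 \cdot 2}{T} = \frac{4}{T}$)
$k{\left(-5 \right)} 1 \cdot 6820 = \frac{4}{-5} \cdot 1 \cdot 6820 = 4 \left(- \frac{1}{5}\right) 1 \cdot 6820 = \left(- \frac{4}{5}\right) 1 \cdot 6820 = \left(- \frac{4}{5}\right) 6820 = -5456$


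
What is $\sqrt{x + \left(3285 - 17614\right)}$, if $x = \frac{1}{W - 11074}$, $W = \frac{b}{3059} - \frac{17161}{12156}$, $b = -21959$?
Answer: $\frac{5 i \sqrt{1986564564432889688400397}}{58872625457} \approx 119.7 i$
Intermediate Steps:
$W = - \frac{45632729}{5312172}$ ($W = - \frac{21959}{3059} - \frac{17161}{12156} = \left(-21959\right) \frac{1}{3059} - \frac{17161}{12156} = - \frac{3137}{437} - \frac{17161}{12156} = - \frac{45632729}{5312172} \approx -8.5902$)
$x = - \frac{5312172}{58872625457}$ ($x = \frac{1}{- \frac{45632729}{5312172} - 11074} = \frac{1}{- \frac{58872625457}{5312172}} = - \frac{5312172}{58872625457} \approx -9.0232 \cdot 10^{-5}$)
$\sqrt{x + \left(3285 - 17614\right)} = \sqrt{- \frac{5312172}{58872625457} + \left(3285 - 17614\right)} = \sqrt{- \frac{5312172}{58872625457} - 14329} = \sqrt{- \frac{843585855485525}{58872625457}} = \frac{5 i \sqrt{1986564564432889688400397}}{58872625457}$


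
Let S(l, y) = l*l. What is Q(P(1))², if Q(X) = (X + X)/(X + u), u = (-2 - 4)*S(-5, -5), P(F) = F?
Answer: 4/22201 ≈ 0.00018017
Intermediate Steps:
S(l, y) = l²
u = -150 (u = (-2 - 4)*(-5)² = -6*25 = -150)
Q(X) = 2*X/(-150 + X) (Q(X) = (X + X)/(X - 150) = (2*X)/(-150 + X) = 2*X/(-150 + X))
Q(P(1))² = (2*1/(-150 + 1))² = (2*1/(-149))² = (2*1*(-1/149))² = (-2/149)² = 4/22201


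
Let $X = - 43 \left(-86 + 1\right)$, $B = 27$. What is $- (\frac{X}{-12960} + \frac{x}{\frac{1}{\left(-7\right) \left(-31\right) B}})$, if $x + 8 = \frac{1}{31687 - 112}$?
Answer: $\frac{1278708289199}{27280800} \approx 46872.0$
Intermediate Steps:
$x = - \frac{252599}{31575}$ ($x = -8 + \frac{1}{31687 - 112} = -8 + \frac{1}{31575} = - \frac{252599}{31575} \approx -8.0$)
$X = 3655$ ($X = \left(-43\right) \left(-85\right) = 3655$)
$- (\frac{X}{-12960} + \frac{x}{\frac{1}{\left(-7\right) \left(-31\right) B}}) = - (\frac{3655}{-12960} - \frac{252599}{31575 \frac{1}{\left(-7\right) \left(-31\right) 27}}) = - (3655 \left(- \frac{1}{12960}\right) - \frac{252599}{31575 \frac{1}{217 \cdot 27}}) = - (- \frac{731}{2592} - \frac{252599}{31575 \cdot \frac{1}{5859}}) = - (- \frac{731}{2592} - \frac{252599 \frac{1}{\frac{1}{5859}}}{31575}) = - (- \frac{731}{2592} - \frac{493325847}{10525}) = \left(-1\right) \left(- \frac{1278708289199}{27280800}\right) = \frac{1278708289199}{27280800}$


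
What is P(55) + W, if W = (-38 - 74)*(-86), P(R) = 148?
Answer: 9780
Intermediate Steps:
W = 9632 (W = -112*(-86) = 9632)
P(55) + W = 148 + 9632 = 9780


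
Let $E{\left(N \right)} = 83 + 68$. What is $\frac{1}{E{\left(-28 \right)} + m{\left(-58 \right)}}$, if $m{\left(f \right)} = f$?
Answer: $\frac{1}{93} \approx 0.010753$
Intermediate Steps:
$E{\left(N \right)} = 151$
$\frac{1}{E{\left(-28 \right)} + m{\left(-58 \right)}} = \frac{1}{151 - 58} = \frac{1}{93}$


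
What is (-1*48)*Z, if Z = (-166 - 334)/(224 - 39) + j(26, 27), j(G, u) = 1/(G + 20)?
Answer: 109512/851 ≈ 128.69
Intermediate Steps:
j(G, u) = 1/(20 + G)
Z = -4563/1702 (Z = (-166 - 334)/(224 - 39) + 1/(20 + 26) = -500/185 + 1/46 = -500*1/185 + 1/46 = -100/37 + 1/46 = -4563/1702 ≈ -2.6810)
(-1*48)*Z = -1*48*(-4563/1702) = -48*(-4563/1702) = 109512/851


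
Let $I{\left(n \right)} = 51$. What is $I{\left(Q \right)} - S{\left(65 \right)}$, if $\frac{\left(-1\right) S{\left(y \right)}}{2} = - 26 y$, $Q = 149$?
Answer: $-3329$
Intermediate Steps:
$S{\left(y \right)} = 52 y$ ($S{\left(y \right)} = - 2 \left(- 26 y\right) = 52 y$)
$I{\left(Q \right)} - S{\left(65 \right)} = 51 - 52 \cdot 65 = 51 - 3380 = -3329$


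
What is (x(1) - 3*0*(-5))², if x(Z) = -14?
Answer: 196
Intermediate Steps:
(x(1) - 3*0*(-5))² = (-14 - 3*0*(-5))² = (-14 + 0*(-5))² = (-14 + 0)² = (-14)² = 196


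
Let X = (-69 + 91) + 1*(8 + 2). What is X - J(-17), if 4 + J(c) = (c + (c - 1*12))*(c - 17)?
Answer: -1528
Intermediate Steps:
J(c) = -4 + (-17 + c)*(-12 + 2*c) (J(c) = -4 + (c + (c - 1*12))*(c - 17) = -4 + (c + (c - 12))*(-17 + c) = -4 + (c + (-12 + c))*(-17 + c) = -4 + (-12 + 2*c)*(-17 + c) = -4 + (-17 + c)*(-12 + 2*c))
X = 32 (X = 22 + 1*10 = 22 + 10 = 32)
X - J(-17) = 32 - (200 - 46*(-17) + 2*(-17)²) = 32 - (200 + 782 + 2*289) = 32 - (200 + 782 + 578) = 32 - 1*1560 = 32 - 1560 = -1528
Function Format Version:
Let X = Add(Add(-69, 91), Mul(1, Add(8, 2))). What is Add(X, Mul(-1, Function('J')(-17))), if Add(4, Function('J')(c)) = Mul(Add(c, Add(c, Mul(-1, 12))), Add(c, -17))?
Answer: -1528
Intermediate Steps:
Function('J')(c) = Add(-4, Mul(Add(-17, c), Add(-12, Mul(2, c)))) (Function('J')(c) = Add(-4, Mul(Add(c, Add(c, Mul(-1, 12))), Add(c, -17))) = Add(-4, Mul(Add(c, Add(c, -12)), Add(-17, c))) = Add(-4, Mul(Add(c, Add(-12, c)), Add(-17, c))) = Add(-4, Mul(Add(-12, Mul(2, c)), Add(-17, c))) = Add(-4, Mul(Add(-17, c), Add(-12, Mul(2, c)))))
X = 32 (X = Add(22, Mul(1, 10)) = Add(22, 10) = 32)
Add(X, Mul(-1, Function('J')(-17))) = Add(32, Mul(-1, Add(200, Mul(-46, -17), Mul(2, Pow(-17, 2))))) = Add(32, Mul(-1, Add(200, 782, Mul(2, 289)))) = Add(32, Mul(-1, Add(200, 782, 578))) = Add(32, Mul(-1, 1560)) = Add(32, -1560) = -1528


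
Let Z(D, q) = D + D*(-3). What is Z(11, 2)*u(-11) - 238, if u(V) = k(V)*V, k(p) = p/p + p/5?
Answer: -2642/5 ≈ -528.40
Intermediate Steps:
Z(D, q) = -2*D (Z(D, q) = D - 3*D = -2*D)
k(p) = 1 + p/5 (k(p) = 1 + p*(⅕) = 1 + p/5)
u(V) = V*(1 + V/5) (u(V) = (1 + V/5)*V = V*(1 + V/5))
Z(11, 2)*u(-11) - 238 = (-2*11)*((⅕)*(-11)*(5 - 11)) - 238 = -22*(-11)*(-6)/5 - 238 = -22*66/5 - 238 = -1452/5 - 238 = -2642/5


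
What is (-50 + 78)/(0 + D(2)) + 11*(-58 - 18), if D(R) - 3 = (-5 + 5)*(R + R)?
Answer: -2480/3 ≈ -826.67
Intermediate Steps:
D(R) = 3 (D(R) = 3 + (-5 + 5)*(R + R) = 3 + 0*(2*R) = 3 + 0 = 3)
(-50 + 78)/(0 + D(2)) + 11*(-58 - 18) = (-50 + 78)/(0 + 3) + 11*(-58 - 18) = 28/3 + 11*(-76) = 28*(⅓) - 836 = 28/3 - 836 = -2480/3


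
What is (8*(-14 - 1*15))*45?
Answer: -10440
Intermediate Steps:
(8*(-14 - 1*15))*45 = (8*(-14 - 15))*45 = (8*(-29))*45 = -232*45 = -10440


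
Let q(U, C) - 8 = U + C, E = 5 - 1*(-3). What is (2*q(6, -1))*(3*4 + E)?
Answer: 520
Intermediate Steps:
E = 8 (E = 5 + 3 = 8)
q(U, C) = 8 + C + U (q(U, C) = 8 + (U + C) = 8 + (C + U) = 8 + C + U)
(2*q(6, -1))*(3*4 + E) = (2*(8 - 1 + 6))*(3*4 + 8) = (2*13)*(12 + 8) = 26*20 = 520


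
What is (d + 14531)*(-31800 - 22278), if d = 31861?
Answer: -2508786576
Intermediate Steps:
(d + 14531)*(-31800 - 22278) = (31861 + 14531)*(-31800 - 22278) = 46392*(-54078) = -2508786576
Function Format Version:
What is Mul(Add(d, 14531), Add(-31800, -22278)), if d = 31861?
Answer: -2508786576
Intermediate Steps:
Mul(Add(d, 14531), Add(-31800, -22278)) = Mul(Add(31861, 14531), Add(-31800, -22278)) = Mul(46392, -54078) = -2508786576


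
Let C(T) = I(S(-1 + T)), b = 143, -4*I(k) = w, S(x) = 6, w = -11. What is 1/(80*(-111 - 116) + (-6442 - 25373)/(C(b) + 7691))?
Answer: -6155/111800252 ≈ -5.5054e-5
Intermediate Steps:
I(k) = 11/4 (I(k) = -¼*(-11) = 11/4)
C(T) = 11/4
1/(80*(-111 - 116) + (-6442 - 25373)/(C(b) + 7691)) = 1/(80*(-111 - 116) + (-6442 - 25373)/(11/4 + 7691)) = 1/(80*(-227) - 31815/30775/4) = 1/(-18160 - 31815*4/30775) = 1/(-18160 - 25452/6155) = 1/(-111800252/6155) = -6155/111800252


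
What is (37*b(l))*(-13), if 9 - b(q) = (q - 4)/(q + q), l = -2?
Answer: -7215/2 ≈ -3607.5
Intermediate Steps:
b(q) = 9 - (-4 + q)/(2*q) (b(q) = 9 - (q - 4)/(q + q) = 9 - (-4 + q)/(2*q))
(37*b(l))*(-13) = (37*(17/2 + 2/(-2)))*(-13) = (37*(17/2 + 2*(-1/2)))*(-13) = (37*(17/2 - 1))*(-13) = (37*(15/2))*(-13) = (555/2)*(-13) = -7215/2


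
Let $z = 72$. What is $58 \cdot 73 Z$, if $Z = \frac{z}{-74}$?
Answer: $- \frac{152424}{37} \approx -4119.6$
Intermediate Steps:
$Z = - \frac{36}{37}$ ($Z = \frac{72}{-74} = 72 \left(- \frac{1}{74}\right) = - \frac{36}{37} \approx -0.97297$)
$58 \cdot 73 Z = 58 \cdot 73 \left(- \frac{36}{37}\right) = 4234 \left(- \frac{36}{37}\right) = - \frac{152424}{37}$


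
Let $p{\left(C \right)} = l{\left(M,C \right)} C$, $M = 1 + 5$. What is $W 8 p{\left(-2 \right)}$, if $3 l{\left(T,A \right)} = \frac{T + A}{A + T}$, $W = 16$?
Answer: $- \frac{256}{3} \approx -85.333$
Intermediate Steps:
$M = 6$
$l{\left(T,A \right)} = \frac{1}{3}$ ($l{\left(T,A \right)} = \frac{\left(T + A\right) \frac{1}{A + T}}{3} = \frac{\left(A + T\right) \frac{1}{A + T}}{3} = \frac{1}{3} \cdot 1 = \frac{1}{3}$)
$p{\left(C \right)} = \frac{C}{3}$
$W 8 p{\left(-2 \right)} = 16 \cdot 8 \cdot \frac{1}{3} \left(-2\right) = 128 \left(- \frac{2}{3}\right) = - \frac{256}{3}$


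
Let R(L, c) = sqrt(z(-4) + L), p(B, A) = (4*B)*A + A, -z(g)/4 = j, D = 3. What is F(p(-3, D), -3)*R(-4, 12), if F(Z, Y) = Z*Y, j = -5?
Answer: 396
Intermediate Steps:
z(g) = 20 (z(g) = -4*(-5) = 20)
p(B, A) = A + 4*A*B (p(B, A) = 4*A*B + A = A + 4*A*B)
R(L, c) = sqrt(20 + L)
F(Z, Y) = Y*Z
F(p(-3, D), -3)*R(-4, 12) = (-9*(1 + 4*(-3)))*sqrt(20 - 4) = (-9*(1 - 12))*sqrt(16) = -9*(-11)*4 = -3*(-33)*4 = 99*4 = 396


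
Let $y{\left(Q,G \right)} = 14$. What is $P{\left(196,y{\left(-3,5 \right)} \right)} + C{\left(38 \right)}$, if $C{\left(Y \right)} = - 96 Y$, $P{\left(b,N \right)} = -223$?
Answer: $-3871$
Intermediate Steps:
$P{\left(196,y{\left(-3,5 \right)} \right)} + C{\left(38 \right)} = -223 - 3648 = -3871$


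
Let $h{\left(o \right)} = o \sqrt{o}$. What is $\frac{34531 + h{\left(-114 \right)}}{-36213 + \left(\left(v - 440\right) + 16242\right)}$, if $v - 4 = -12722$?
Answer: $- \frac{34531}{33129} + \frac{38 i \sqrt{114}}{11043} \approx -1.0423 + 0.036741 i$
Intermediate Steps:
$v = -12718$ ($v = 4 - 12722 = -12718$)
$h{\left(o \right)} = o^{\frac{3}{2}}$
$\frac{34531 + h{\left(-114 \right)}}{-36213 + \left(\left(v - 440\right) + 16242\right)} = \frac{34531 + \left(-114\right)^{\frac{3}{2}}}{-36213 + \left(\left(-12718 - 440\right) + 16242\right)} = \frac{34531 - 114 i \sqrt{114}}{-36213 + \left(-13158 + 16242\right)} = \frac{34531 - 114 i \sqrt{114}}{-36213 + 3084} = \frac{34531 - 114 i \sqrt{114}}{-33129} = \left(34531 - 114 i \sqrt{114}\right) \left(- \frac{1}{33129}\right) = - \frac{34531}{33129} + \frac{38 i \sqrt{114}}{11043}$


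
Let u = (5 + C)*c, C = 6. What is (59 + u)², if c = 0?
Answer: 3481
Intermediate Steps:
u = 0 (u = (5 + 6)*0 = 11*0 = 0)
(59 + u)² = (59 + 0)² = 59² = 3481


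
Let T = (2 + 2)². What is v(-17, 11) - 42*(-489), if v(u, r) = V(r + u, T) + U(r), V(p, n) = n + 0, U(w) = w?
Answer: 20565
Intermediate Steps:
T = 16 (T = 4² = 16)
V(p, n) = n
v(u, r) = 16 + r
v(-17, 11) - 42*(-489) = (16 + 11) - 42*(-489) = 27 + 20538 = 20565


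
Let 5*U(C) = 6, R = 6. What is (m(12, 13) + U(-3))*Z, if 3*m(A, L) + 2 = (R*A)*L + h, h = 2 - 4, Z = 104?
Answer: 486512/15 ≈ 32434.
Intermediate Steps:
h = -2
U(C) = 6/5 (U(C) = (1/5)*6 = 6/5)
m(A, L) = -4/3 + 2*A*L (m(A, L) = -2/3 + ((6*A)*L - 2)/3 = -2/3 + (6*A*L - 2)/3 = -2/3 + (-2 + 6*A*L)/3 = -2/3 + (-2/3 + 2*A*L) = -4/3 + 2*A*L)
(m(12, 13) + U(-3))*Z = ((-4/3 + 2*12*13) + 6/5)*104 = ((-4/3 + 312) + 6/5)*104 = (932/3 + 6/5)*104 = (4678/15)*104 = 486512/15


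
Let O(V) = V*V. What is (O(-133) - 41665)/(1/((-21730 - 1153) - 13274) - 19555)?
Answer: 108362529/88381267 ≈ 1.2261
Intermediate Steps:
O(V) = V²
(O(-133) - 41665)/(1/((-21730 - 1153) - 13274) - 19555) = ((-133)² - 41665)/(1/((-21730 - 1153) - 13274) - 19555) = (17689 - 41665)/(1/(-22883 - 13274) - 19555) = -23976/(1/(-36157) - 19555) = -23976/(-1/36157 - 19555) = -23976/(-707050136/36157) = -23976*(-36157/707050136) = 108362529/88381267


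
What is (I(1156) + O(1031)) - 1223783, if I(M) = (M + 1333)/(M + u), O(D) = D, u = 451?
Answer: -1964959975/1607 ≈ -1.2228e+6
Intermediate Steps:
I(M) = (1333 + M)/(451 + M) (I(M) = (M + 1333)/(M + 451) = (1333 + M)/(451 + M))
(I(1156) + O(1031)) - 1223783 = ((1333 + 1156)/(451 + 1156) + 1031) - 1223783 = (2489/1607 + 1031) - 1223783 = 1659306/1607 - 1223783 = -1964959975/1607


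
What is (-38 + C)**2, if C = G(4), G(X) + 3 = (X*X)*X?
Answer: 529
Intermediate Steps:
G(X) = -3 + X**3 (G(X) = -3 + (X*X)*X = -3 + X**2*X = -3 + X**3)
C = 61 (C = -3 + 4**3 = -3 + 64 = 61)
(-38 + C)**2 = (-38 + 61)**2 = 23**2 = 529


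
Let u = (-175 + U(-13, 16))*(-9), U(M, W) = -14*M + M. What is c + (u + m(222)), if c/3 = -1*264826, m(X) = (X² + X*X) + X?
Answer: -695634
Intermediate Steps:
m(X) = X + 2*X² (m(X) = (X² + X²) + X = 2*X² + X = X + 2*X²)
U(M, W) = -13*M
c = -794478 (c = 3*(-1*264826) = 3*(-264826) = -794478)
u = 54 (u = (-175 - 13*(-13))*(-9) = (-175 + 169)*(-9) = -6*(-9) = 54)
c + (u + m(222)) = -794478 + (54 + 222*(1 + 2*222)) = -794478 + (54 + 222*(1 + 444)) = -794478 + (54 + 222*445) = -794478 + (54 + 98790) = -794478 + 98844 = -695634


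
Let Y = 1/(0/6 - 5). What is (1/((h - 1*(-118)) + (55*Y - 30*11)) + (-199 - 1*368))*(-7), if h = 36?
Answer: 742210/187 ≈ 3969.0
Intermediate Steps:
Y = -⅕ (Y = 1/(0*(⅙) - 5) = 1/(0 - 5) = 1/(-5) = 1*(-⅕) = -⅕ ≈ -0.20000)
(1/((h - 1*(-118)) + (55*Y - 30*11)) + (-199 - 1*368))*(-7) = (1/((36 - 1*(-118)) + (55*(-⅕) - 30*11)) + (-199 - 1*368))*(-7) = (1/((36 + 118) + (-11 - 330)) + (-199 - 368))*(-7) = (1/(154 - 341) - 567)*(-7) = (1/(-187) - 567)*(-7) = (-1/187 - 567)*(-7) = -106030/187*(-7) = 742210/187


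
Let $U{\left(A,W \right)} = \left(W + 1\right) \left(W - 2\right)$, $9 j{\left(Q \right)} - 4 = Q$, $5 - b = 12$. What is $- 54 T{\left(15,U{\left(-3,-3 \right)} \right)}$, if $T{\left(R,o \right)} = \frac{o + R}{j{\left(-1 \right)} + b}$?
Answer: $\frac{405}{2} \approx 202.5$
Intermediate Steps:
$b = -7$ ($b = 5 - 12 = -7$)
$j{\left(Q \right)} = \frac{4}{9} + \frac{Q}{9}$
$U{\left(A,W \right)} = \left(1 + W\right) \left(-2 + W\right)$
$T{\left(R,o \right)} = - \frac{3 R}{20} - \frac{3 o}{20}$ ($T{\left(R,o \right)} = \frac{o + R}{\left(\frac{4}{9} + \frac{1}{9} \left(-1\right)\right) - 7} = \frac{R + o}{\left(\frac{4}{9} - \frac{1}{9}\right) - 7} = \frac{R + o}{\frac{1}{3} - 7} = \frac{R + o}{- \frac{20}{3}} = \left(R + o\right) \left(- \frac{3}{20}\right) = - \frac{3 R}{20} - \frac{3 o}{20}$)
$- 54 T{\left(15,U{\left(-3,-3 \right)} \right)} = - 54 \left(\left(- \frac{3}{20}\right) 15 - \frac{3 \left(-2 + \left(-3\right)^{2} - -3\right)}{20}\right) = - 54 \left(- \frac{9}{4} - \frac{3 \left(-2 + 9 + 3\right)}{20}\right) = - 54 \left(- \frac{9}{4} - \frac{3}{2}\right) = \left(-54\right) \left(- \frac{15}{4}\right) = \frac{405}{2}$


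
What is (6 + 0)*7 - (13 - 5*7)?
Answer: 64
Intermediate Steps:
(6 + 0)*7 - (13 - 5*7) = 6*7 - (13 - 1*35) = 42 - (13 - 35) = 42 - 1*(-22) = 42 + 22 = 64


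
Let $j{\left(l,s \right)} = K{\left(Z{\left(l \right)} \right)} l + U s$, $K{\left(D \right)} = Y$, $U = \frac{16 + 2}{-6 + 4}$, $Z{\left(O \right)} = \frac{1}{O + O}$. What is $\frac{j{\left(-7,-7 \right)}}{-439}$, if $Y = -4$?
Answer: $- \frac{91}{439} \approx -0.20729$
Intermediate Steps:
$Z{\left(O \right)} = \frac{1}{2 O}$
$U = -9$ ($U = \frac{18}{-2} = 18 \left(- \frac{1}{2}\right) = -9$)
$K{\left(D \right)} = -4$
$j{\left(l,s \right)} = - 9 s - 4 l$ ($j{\left(l,s \right)} = - 4 l - 9 s = - 9 s - 4 l$)
$\frac{j{\left(-7,-7 \right)}}{-439} = \frac{\left(-9\right) \left(-7\right) - -28}{-439} = \left(63 + 28\right) \left(- \frac{1}{439}\right) = 91 \left(- \frac{1}{439}\right) = - \frac{91}{439}$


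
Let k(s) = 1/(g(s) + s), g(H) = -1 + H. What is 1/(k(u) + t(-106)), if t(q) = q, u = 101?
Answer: -201/21305 ≈ -0.0094344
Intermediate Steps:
k(s) = 1/(-1 + 2*s) (k(s) = 1/((-1 + s) + s) = 1/(-1 + 2*s))
1/(k(u) + t(-106)) = 1/(1/(-1 + 2*101) - 106) = 1/(1/(-1 + 202) - 106) = 1/(1/201 - 106) = 1/(-21305/201) = -201/21305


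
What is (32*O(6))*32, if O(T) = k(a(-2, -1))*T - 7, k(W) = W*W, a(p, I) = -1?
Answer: -1024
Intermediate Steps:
k(W) = W**2
O(T) = -7 + T (O(T) = (-1)**2*T - 7 = 1*T - 7 = T - 7 = -7 + T)
(32*O(6))*32 = (32*(-7 + 6))*32 = (32*(-1))*32 = -32*32 = -1024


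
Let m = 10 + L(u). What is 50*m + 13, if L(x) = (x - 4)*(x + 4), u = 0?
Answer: -287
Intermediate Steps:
L(x) = (-4 + x)*(4 + x)
m = -6 (m = 10 + (-16 + 0²) = 10 + (-16 + 0) = 10 - 16 = -6)
50*m + 13 = 50*(-6) + 13 = -300 + 13 = -287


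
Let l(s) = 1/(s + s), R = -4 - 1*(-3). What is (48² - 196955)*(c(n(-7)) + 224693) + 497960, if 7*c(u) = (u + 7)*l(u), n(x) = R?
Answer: -306152950328/7 ≈ -4.3736e+10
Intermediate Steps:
R = -1 (R = -4 + 3 = -1)
l(s) = 1/(2*s)
n(x) = -1
c(u) = (7 + u)/(14*u) (c(u) = ((u + 7)*(1/(2*u)))/7 = ((7 + u)*(1/(2*u)))/7 = ((7 + u)/(2*u))/7 = (7 + u)/(14*u))
(48² - 196955)*(c(n(-7)) + 224693) + 497960 = (48² - 196955)*((1/14)*(7 - 1)/(-1) + 224693) + 497960 = (2304 - 196955)*((1/14)*(-1)*6 + 224693) + 497960 = -194651*(-3/7 + 224693) + 497960 = -194651*1572848/7 + 497960 = -306156436048/7 + 497960 = -306152950328/7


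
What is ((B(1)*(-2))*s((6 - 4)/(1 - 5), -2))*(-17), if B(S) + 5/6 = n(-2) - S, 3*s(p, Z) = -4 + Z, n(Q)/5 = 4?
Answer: -3706/3 ≈ -1235.3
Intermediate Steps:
n(Q) = 20 (n(Q) = 5*4 = 20)
s(p, Z) = -4/3 + Z/3 (s(p, Z) = (-4 + Z)/3 = -4/3 + Z/3)
B(S) = 115/6 - S (B(S) = -5/6 + (20 - S) = 115/6 - S)
((B(1)*(-2))*s((6 - 4)/(1 - 5), -2))*(-17) = (((115/6 - 1*1)*(-2))*(-4/3 + (1/3)*(-2)))*(-17) = (((115/6 - 1)*(-2))*(-4/3 - 2/3))*(-17) = (((109/6)*(-2))*(-2))*(-17) = -109/3*(-2)*(-17) = (218/3)*(-17) = -3706/3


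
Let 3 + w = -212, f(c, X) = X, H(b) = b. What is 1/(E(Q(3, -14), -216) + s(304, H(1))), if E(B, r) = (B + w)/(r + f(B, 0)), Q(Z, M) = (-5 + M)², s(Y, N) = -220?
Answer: -108/23833 ≈ -0.0045315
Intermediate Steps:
w = -215 (w = -3 - 212 = -215)
E(B, r) = (-215 + B)/r (E(B, r) = (B - 215)/(r + 0) = (-215 + B)/r)
1/(E(Q(3, -14), -216) + s(304, H(1))) = 1/((-215 + (-5 - 14)²)/(-216) - 220) = 1/(-(-215 + (-19)²)/216 - 220) = 1/(-(-215 + 361)/216 - 220) = 1/(-1/216*146 - 220) = 1/(-73/108 - 220) = 1/(-23833/108) = -108/23833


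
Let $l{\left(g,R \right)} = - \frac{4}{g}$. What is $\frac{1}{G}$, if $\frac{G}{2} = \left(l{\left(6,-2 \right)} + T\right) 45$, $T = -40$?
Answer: $- \frac{1}{3660} \approx -0.00027322$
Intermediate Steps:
$G = -3660$ ($G = 2 \left(- \frac{4}{6} - 40\right) 45 = 2 \left(\left(-4\right) \frac{1}{6} - 40\right) 45 = 2 \left(- \frac{2}{3} - 40\right) 45 = 2 \left(\left(- \frac{122}{3}\right) 45\right) = 2 \left(-1830\right) = -3660$)
$\frac{1}{G} = \frac{1}{-3660} = - \frac{1}{3660}$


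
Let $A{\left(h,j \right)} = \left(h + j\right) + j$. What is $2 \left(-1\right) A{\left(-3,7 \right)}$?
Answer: $-22$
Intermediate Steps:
$A{\left(h,j \right)} = h + 2 j$
$2 \left(-1\right) A{\left(-3,7 \right)} = 2 \left(-1\right) \left(-3 + 2 \cdot 7\right) = - 2 \left(-3 + 14\right) = \left(-2\right) 11 = -22$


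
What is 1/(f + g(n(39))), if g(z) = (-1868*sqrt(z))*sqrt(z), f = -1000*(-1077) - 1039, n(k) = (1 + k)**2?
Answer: -1/1912839 ≈ -5.2278e-7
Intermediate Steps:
f = 1075961 (f = 1077000 - 1039 = 1075961)
g(z) = -1868*z
1/(f + g(n(39))) = 1/(1075961 - 1868*(1 + 39)**2) = 1/(1075961 - 1868*40**2) = 1/(1075961 - 1868*1600) = 1/(1075961 - 2988800) = 1/(-1912839) = -1/1912839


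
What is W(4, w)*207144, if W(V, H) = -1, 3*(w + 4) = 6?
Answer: -207144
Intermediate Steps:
w = -2 (w = -4 + (⅓)*6 = -4 + 2 = -2)
W(4, w)*207144 = -1*207144 = -207144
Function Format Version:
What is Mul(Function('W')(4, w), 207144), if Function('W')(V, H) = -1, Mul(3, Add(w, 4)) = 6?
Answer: -207144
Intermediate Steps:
w = -2 (w = Add(-4, Mul(Rational(1, 3), 6)) = Add(-4, 2) = -2)
Mul(Function('W')(4, w), 207144) = Mul(-1, 207144) = -207144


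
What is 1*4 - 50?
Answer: -46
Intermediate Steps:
1*4 - 50 = 4 - 50 = -46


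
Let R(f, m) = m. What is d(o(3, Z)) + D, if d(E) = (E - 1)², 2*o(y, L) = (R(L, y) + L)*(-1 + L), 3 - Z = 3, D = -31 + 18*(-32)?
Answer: -2403/4 ≈ -600.75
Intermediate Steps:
D = -607 (D = -31 - 576 = -607)
Z = 0 (Z = 3 - 1*3 = 3 - 3 = 0)
o(y, L) = (-1 + L)*(L + y)/2 (o(y, L) = ((y + L)*(-1 + L))/2 = ((L + y)*(-1 + L))/2 = ((-1 + L)*(L + y))/2 = (-1 + L)*(L + y)/2)
d(E) = (-1 + E)²
d(o(3, Z)) + D = (-1 + ((½)*0² - ½*0 - ½*3 + (½)*0*3))² - 607 = (-1 + ((½)*0 + 0 - 3/2 + 0))² - 607 = (-1 + (0 + 0 - 3/2 + 0))² - 607 = (-1 - 3/2)² - 607 = (-5/2)² - 607 = 25/4 - 607 = -2403/4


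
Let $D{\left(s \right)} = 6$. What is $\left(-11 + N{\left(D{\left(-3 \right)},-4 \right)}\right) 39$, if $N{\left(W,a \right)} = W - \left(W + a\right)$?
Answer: $-273$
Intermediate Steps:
$N{\left(W,a \right)} = - a$ ($N{\left(W,a \right)} = W - \left(W + a\right) = - a$)
$\left(-11 + N{\left(D{\left(-3 \right)},-4 \right)}\right) 39 = \left(-11 - -4\right) 39 = \left(-11 + 4\right) 39 = \left(-7\right) 39 = -273$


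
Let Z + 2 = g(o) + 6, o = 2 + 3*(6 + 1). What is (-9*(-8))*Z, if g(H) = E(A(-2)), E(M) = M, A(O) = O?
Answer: 144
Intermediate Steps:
o = 23 (o = 2 + 3*7 = 2 + 21 = 23)
g(H) = -2
Z = 2 (Z = -2 + (-2 + 6) = -2 + 4 = 2)
(-9*(-8))*Z = -9*(-8)*2 = 72*2 = 144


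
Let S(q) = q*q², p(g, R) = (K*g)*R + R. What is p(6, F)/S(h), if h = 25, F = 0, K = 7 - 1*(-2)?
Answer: 0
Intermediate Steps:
K = 9 (K = 7 + 2 = 9)
p(g, R) = R + 9*R*g (p(g, R) = (9*g)*R + R = 9*R*g + R = R + 9*R*g)
S(q) = q³
p(6, F)/S(h) = (0*(1 + 9*6))/(25³) = (0*(1 + 54))/15625 = (0*55)*(1/15625) = 0*(1/15625) = 0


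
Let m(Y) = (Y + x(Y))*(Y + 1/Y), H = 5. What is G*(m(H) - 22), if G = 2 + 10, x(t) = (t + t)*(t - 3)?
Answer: 1296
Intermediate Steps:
x(t) = 2*t*(-3 + t) (x(t) = (2*t)*(-3 + t) = 2*t*(-3 + t))
G = 12
m(Y) = (Y + 1/Y)*(Y + 2*Y*(-3 + Y)) (m(Y) = (Y + 2*Y*(-3 + Y))*(Y + 1/Y) = (Y + 1/Y)*(Y + 2*Y*(-3 + Y)))
G*(m(H) - 22) = 12*((-5 - 5*5**2 + 2*5 + 2*5**3) - 22) = 12*((-5 - 5*25 + 10 + 2*125) - 22) = 12*((-5 - 125 + 10 + 250) - 22) = 12*(130 - 22) = 12*108 = 1296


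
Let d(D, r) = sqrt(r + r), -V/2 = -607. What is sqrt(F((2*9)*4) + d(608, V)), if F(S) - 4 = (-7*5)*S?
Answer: sqrt(-2516 + 2*sqrt(607)) ≈ 49.666*I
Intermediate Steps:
V = 1214 (V = -2*(-607) = 1214)
d(D, r) = sqrt(2)*sqrt(r) (d(D, r) = sqrt(2*r) = sqrt(2)*sqrt(r))
F(S) = 4 - 35*S (F(S) = 4 + (-7*5)*S = 4 - 35*S)
sqrt(F((2*9)*4) + d(608, V)) = sqrt((4 - 35*2*9*4) + sqrt(2)*sqrt(1214)) = sqrt((4 - 630*4) + 2*sqrt(607)) = sqrt((4 - 35*72) + 2*sqrt(607)) = sqrt((4 - 2520) + 2*sqrt(607)) = sqrt(-2516 + 2*sqrt(607))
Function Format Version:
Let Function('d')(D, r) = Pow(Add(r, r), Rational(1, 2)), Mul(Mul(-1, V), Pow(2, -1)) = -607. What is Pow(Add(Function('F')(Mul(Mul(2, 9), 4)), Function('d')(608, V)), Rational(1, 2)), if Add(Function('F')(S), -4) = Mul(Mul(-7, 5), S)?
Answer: Pow(Add(-2516, Mul(2, Pow(607, Rational(1, 2)))), Rational(1, 2)) ≈ Mul(49.666, I)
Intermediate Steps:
V = 1214 (V = Mul(-2, -607) = 1214)
Function('d')(D, r) = Mul(Pow(2, Rational(1, 2)), Pow(r, Rational(1, 2))) (Function('d')(D, r) = Pow(Mul(2, r), Rational(1, 2)) = Mul(Pow(2, Rational(1, 2)), Pow(r, Rational(1, 2))))
Function('F')(S) = Add(4, Mul(-35, S)) (Function('F')(S) = Add(4, Mul(Mul(-7, 5), S)) = Add(4, Mul(-35, S)))
Pow(Add(Function('F')(Mul(Mul(2, 9), 4)), Function('d')(608, V)), Rational(1, 2)) = Pow(Add(Add(4, Mul(-35, Mul(Mul(2, 9), 4))), Mul(Pow(2, Rational(1, 2)), Pow(1214, Rational(1, 2)))), Rational(1, 2)) = Pow(Add(Add(4, Mul(-35, Mul(18, 4))), Mul(2, Pow(607, Rational(1, 2)))), Rational(1, 2)) = Pow(Add(Add(4, Mul(-35, 72)), Mul(2, Pow(607, Rational(1, 2)))), Rational(1, 2)) = Pow(Add(Add(4, -2520), Mul(2, Pow(607, Rational(1, 2)))), Rational(1, 2)) = Pow(Add(-2516, Mul(2, Pow(607, Rational(1, 2)))), Rational(1, 2))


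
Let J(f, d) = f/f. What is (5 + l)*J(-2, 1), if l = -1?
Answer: 4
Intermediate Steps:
J(f, d) = 1
(5 + l)*J(-2, 1) = (5 - 1)*1 = 4*1 = 4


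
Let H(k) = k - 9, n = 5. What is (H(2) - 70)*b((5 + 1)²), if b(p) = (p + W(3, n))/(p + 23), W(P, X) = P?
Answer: -3003/59 ≈ -50.898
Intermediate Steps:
b(p) = (3 + p)/(23 + p) (b(p) = (p + 3)/(p + 23) = (3 + p)/(23 + p))
H(k) = -9 + k
(H(2) - 70)*b((5 + 1)²) = ((-9 + 2) - 70)*((3 + (5 + 1)²)/(23 + (5 + 1)²)) = (-7 - 70)*((3 + 6²)/(23 + 6²)) = -77*(3 + 36)/(23 + 36) = -77*39/59 = -3003/59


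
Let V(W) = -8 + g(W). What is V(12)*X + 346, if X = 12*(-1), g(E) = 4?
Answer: 394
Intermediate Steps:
X = -12
V(W) = -4 (V(W) = -8 + 4 = -4)
V(12)*X + 346 = -4*(-12) + 346 = 48 + 346 = 394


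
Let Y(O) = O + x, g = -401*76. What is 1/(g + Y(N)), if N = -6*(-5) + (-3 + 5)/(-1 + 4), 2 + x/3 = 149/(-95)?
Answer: -285/8679971 ≈ -3.2834e-5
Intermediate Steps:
x = -1017/95 (x = -6 + 3*(149/(-95)) = -6 + 3*(149*(-1/95)) = -6 + 3*(-149/95) = -6 - 447/95 = -1017/95 ≈ -10.705)
g = -30476
N = 92/3 (N = 30 + 2/3 = 92/3 ≈ 30.667)
Y(O) = -1017/95 + O (Y(O) = O - 1017/95 = -1017/95 + O)
1/(g + Y(N)) = 1/(-30476 + (-1017/95 + 92/3)) = 1/(-30476 + 5689/285) = 1/(-8679971/285) = -285/8679971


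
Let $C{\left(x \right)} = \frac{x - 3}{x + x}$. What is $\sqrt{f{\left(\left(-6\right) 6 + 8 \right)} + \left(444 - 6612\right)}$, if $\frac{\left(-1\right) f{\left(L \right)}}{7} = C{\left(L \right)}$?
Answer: $\frac{25 i \sqrt{158}}{4} \approx 78.561 i$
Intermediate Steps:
$C{\left(x \right)} = \frac{-3 + x}{2 x}$
$f{\left(L \right)} = - \frac{7 \left(-3 + L\right)}{2 L}$ ($f{\left(L \right)} = - 7 \frac{-3 + L}{2 L} = - \frac{7 \left(-3 + L\right)}{2 L}$)
$\sqrt{f{\left(\left(-6\right) 6 + 8 \right)} + \left(444 - 6612\right)} = \sqrt{\frac{7 \left(3 - \left(\left(-6\right) 6 + 8\right)\right)}{2 \left(\left(-6\right) 6 + 8\right)} + \left(444 - 6612\right)} = \sqrt{\frac{7 \left(3 - \left(-36 + 8\right)\right)}{2 \left(-36 + 8\right)} + \left(444 - 6612\right)} = \sqrt{\frac{7 \left(3 - -28\right)}{2 \left(-28\right)} - 6168} = \sqrt{\frac{7}{2} \left(- \frac{1}{28}\right) \left(3 + 28\right) - 6168} = \sqrt{\frac{7}{2} \left(- \frac{1}{28}\right) 31 - 6168} = \sqrt{- \frac{31}{8} - 6168} = \sqrt{- \frac{49375}{8}} = \frac{25 i \sqrt{158}}{4}$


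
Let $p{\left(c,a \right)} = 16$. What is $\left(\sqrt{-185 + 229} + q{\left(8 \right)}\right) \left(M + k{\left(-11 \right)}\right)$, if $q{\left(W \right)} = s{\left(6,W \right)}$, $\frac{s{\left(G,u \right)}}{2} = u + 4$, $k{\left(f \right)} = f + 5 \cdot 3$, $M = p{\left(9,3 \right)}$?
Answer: $480 + 40 \sqrt{11} \approx 612.67$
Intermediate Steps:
$M = 16$
$k{\left(f \right)} = 15 + f$ ($k{\left(f \right)} = f + 15 = 15 + f$)
$s{\left(G,u \right)} = 8 + 2 u$ ($s{\left(G,u \right)} = 2 \left(u + 4\right) = 2 \left(4 + u\right) = 8 + 2 u$)
$q{\left(W \right)} = 8 + 2 W$
$\left(\sqrt{-185 + 229} + q{\left(8 \right)}\right) \left(M + k{\left(-11 \right)}\right) = \left(\sqrt{-185 + 229} + \left(8 + 2 \cdot 8\right)\right) \left(16 + \left(15 - 11\right)\right) = \left(\sqrt{44} + \left(8 + 16\right)\right) \left(16 + 4\right) = \left(2 \sqrt{11} + 24\right) 20 = \left(24 + 2 \sqrt{11}\right) 20 = 480 + 40 \sqrt{11}$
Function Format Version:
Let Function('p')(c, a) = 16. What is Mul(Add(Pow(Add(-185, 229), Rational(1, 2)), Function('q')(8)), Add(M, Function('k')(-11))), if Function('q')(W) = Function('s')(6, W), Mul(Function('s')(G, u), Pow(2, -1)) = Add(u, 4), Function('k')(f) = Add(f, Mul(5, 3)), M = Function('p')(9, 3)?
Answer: Add(480, Mul(40, Pow(11, Rational(1, 2)))) ≈ 612.67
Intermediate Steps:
M = 16
Function('k')(f) = Add(15, f) (Function('k')(f) = Add(f, 15) = Add(15, f))
Function('s')(G, u) = Add(8, Mul(2, u)) (Function('s')(G, u) = Mul(2, Add(u, 4)) = Mul(2, Add(4, u)) = Add(8, Mul(2, u)))
Function('q')(W) = Add(8, Mul(2, W))
Mul(Add(Pow(Add(-185, 229), Rational(1, 2)), Function('q')(8)), Add(M, Function('k')(-11))) = Mul(Add(Pow(Add(-185, 229), Rational(1, 2)), Add(8, Mul(2, 8))), Add(16, Add(15, -11))) = Mul(Add(Pow(44, Rational(1, 2)), Add(8, 16)), Add(16, 4)) = Mul(Add(Mul(2, Pow(11, Rational(1, 2))), 24), 20) = Mul(Add(24, Mul(2, Pow(11, Rational(1, 2)))), 20) = Add(480, Mul(40, Pow(11, Rational(1, 2))))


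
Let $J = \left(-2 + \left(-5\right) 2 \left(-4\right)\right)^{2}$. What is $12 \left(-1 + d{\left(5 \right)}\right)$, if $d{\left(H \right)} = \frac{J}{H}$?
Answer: $\frac{17268}{5} \approx 3453.6$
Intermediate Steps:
$J = 1444$ ($J = \left(-2 - -40\right)^{2} = \left(-2 + 40\right)^{2} = 38^{2} = 1444$)
$d{\left(H \right)} = \frac{1444}{H}$
$12 \left(-1 + d{\left(5 \right)}\right) = 12 \left(-1 + \frac{1444}{5}\right) = 12 \cdot \frac{1439}{5} = \frac{17268}{5}$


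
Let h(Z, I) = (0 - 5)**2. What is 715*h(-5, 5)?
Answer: 17875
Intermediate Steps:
h(Z, I) = 25 (h(Z, I) = (-5)**2 = 25)
715*h(-5, 5) = 715*25 = 17875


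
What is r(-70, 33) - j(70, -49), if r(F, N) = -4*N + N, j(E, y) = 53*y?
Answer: 2498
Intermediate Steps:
r(F, N) = -3*N
r(-70, 33) - j(70, -49) = -3*33 - 53*(-49) = -99 - 1*(-2597) = -99 + 2597 = 2498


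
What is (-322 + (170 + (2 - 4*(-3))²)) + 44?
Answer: 88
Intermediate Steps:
(-322 + (170 + (2 - 4*(-3))²)) + 44 = (-322 + (170 + (2 + 12)²)) + 44 = (-322 + (170 + 14²)) + 44 = (-322 + (170 + 196)) + 44 = (-322 + 366) + 44 = 44 + 44 = 88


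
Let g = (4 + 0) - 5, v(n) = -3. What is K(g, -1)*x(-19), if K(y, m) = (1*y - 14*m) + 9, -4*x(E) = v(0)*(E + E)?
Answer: -627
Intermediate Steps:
g = -1 (g = 4 - 5 = -1)
x(E) = 3*E/2 (x(E) = -(-3)*(E + E)/4 = -(-3)*2*E/4 = -(-3)*E/2 = 3*E/2)
K(y, m) = 9 + y - 14*m (K(y, m) = (y - 14*m) + 9 = 9 + y - 14*m)
K(g, -1)*x(-19) = (9 - 1 - 14*(-1))*((3/2)*(-19)) = (9 - 1 + 14)*(-57/2) = 22*(-57/2) = -627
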